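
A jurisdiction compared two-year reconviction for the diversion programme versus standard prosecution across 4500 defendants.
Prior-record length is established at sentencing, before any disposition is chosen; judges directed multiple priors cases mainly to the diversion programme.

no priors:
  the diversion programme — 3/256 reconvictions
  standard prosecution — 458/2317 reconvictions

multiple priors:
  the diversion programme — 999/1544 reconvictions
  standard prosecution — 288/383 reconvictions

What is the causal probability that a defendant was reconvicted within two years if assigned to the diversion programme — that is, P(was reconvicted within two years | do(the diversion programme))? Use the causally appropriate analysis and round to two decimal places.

Nothing the disposition does changes prior-record length; the imbalance is an allocation artefact. With prior-record length also predicting the outcome, the pooled figure is confounded, and the within-stratum comparison is the causal one.
Standardising the diversion programme to the population prior-record length mix: 0.572·3/256 + 0.428·999/1544 = 0.284.

0.28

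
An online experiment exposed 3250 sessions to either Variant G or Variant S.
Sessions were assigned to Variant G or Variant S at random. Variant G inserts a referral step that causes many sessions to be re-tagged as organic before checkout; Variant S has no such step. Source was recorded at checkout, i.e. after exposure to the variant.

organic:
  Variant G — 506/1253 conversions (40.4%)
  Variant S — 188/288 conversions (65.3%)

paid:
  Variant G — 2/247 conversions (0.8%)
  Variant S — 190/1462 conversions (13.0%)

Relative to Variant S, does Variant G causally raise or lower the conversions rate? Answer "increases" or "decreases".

Variant S is higher inside every traffic source stratum but Variant G is higher in aggregate. Whether to stratify depends on how traffic source relates to the variant.
The distribution of traffic source is itself part of what the variant does — it is an intermediate outcome. Holding it fixed would remove that part of the effect; the total effect is the pooled difference.
Pooled: Variant G 33.9% vs Variant S 21.6%; Variant G is higher overall.

increases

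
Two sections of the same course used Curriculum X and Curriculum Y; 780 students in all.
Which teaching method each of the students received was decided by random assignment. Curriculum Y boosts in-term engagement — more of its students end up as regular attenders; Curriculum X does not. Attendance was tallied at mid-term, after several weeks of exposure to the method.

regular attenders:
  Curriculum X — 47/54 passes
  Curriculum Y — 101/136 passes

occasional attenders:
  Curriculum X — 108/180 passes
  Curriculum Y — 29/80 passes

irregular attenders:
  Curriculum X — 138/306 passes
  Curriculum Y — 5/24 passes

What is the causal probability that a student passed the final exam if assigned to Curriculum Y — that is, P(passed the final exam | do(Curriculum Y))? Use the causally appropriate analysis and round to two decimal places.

0.56

The mid-term attendance-specific comparison favours Curriculum X throughout, but the pooled figures favour Curriculum Y. The question is whether to condition on mid-term attendance.
Mid-term attendance here is a post-treatment variable shaped by the teaching method; conditioning on it would introduce bias rather than remove it. The overall comparison is the causal one.
So P(outcome | do(Curriculum Y)) is just the pooled rate for Curriculum Y: 135/240 = 0.562.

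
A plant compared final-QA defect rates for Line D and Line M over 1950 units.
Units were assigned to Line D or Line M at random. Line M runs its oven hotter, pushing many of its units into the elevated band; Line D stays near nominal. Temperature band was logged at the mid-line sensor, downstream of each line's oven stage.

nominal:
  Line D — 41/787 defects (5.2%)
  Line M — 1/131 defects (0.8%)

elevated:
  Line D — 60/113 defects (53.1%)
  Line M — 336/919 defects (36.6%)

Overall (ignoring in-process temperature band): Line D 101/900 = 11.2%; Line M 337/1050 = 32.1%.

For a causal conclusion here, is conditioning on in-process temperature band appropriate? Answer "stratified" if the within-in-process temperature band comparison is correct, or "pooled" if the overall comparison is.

Stratifying would compare lines among units the lines themselves sorted into in-process temperature band groups — a form of selection on an intermediate. The unconditioned pooled rates give the total causal effect.
Pooled: Line D 11.2% vs Line M 32.1%; Line D is lower overall.

pooled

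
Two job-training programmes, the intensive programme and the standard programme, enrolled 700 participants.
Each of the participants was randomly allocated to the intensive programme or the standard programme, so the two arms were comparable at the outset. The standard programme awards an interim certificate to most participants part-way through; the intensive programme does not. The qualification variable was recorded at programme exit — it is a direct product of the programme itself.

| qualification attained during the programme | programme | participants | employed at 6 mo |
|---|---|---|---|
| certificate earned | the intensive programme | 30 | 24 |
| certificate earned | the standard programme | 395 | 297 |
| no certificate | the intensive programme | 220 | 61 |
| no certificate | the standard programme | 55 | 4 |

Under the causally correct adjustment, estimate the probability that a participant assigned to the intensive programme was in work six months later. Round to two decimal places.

Within every qualification attained during the programme level the intensive programme has the higher rate, yet pooled the standard programme does — Simpson's reversal.
Stratifying would compare programmes among participants the programmes themselves sorted into qualification attained during the programme groups — a form of selection on an intermediate. The unconditioned pooled rates give the total causal effect.
So P(outcome | do(the intensive programme)) is just the pooled rate for the intensive programme: 85/250 = 0.340.

0.34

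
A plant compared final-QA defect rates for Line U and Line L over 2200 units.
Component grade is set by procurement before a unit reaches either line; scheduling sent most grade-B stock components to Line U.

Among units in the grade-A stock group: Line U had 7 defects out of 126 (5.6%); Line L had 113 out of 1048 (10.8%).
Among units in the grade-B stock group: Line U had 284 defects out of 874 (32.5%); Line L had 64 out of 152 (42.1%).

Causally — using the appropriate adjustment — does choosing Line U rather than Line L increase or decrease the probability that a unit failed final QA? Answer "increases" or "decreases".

Component grade differs across lines for reasons unrelated to any effect of the line itself, and it separately predicts the outcome — a classic confounder. We must compare within component grade levels.
Within each level — grade-A stock: 5.6% vs 10.8%; grade-B stock: 32.5% vs 42.1% — Line U is lower every time.

decreases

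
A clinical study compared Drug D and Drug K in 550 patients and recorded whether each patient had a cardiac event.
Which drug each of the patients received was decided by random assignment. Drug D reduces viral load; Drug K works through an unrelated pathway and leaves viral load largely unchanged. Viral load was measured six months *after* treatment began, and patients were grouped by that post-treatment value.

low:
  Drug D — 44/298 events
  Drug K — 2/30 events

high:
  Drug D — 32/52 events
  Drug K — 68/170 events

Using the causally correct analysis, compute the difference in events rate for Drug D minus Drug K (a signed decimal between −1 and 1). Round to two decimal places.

Drug K is lower inside every viral load stratum but Drug D is lower in aggregate. Whether to stratify depends on how viral load relates to the drug.
Because the drug influences viral load, viral load is a post-treatment mediator, not a confounder. Stratifying on it would bias the estimate; the causal effect is the crude pooled difference.
The causal difference is the pooled difference: 0.217 − 0.350 = -0.133.

-0.13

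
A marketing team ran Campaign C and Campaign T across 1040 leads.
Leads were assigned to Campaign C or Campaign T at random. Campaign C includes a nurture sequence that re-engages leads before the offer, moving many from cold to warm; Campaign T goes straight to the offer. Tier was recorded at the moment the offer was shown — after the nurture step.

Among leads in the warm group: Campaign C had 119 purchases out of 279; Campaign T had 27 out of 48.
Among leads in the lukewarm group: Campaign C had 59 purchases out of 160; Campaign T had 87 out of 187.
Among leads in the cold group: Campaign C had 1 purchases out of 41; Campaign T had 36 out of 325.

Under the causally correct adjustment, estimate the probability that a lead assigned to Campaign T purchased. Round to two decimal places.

0.27

Engagement tier lies on the pathway campaign → engagement tier → outcome, so adjusting for it blocks the indirect effect. For the total causal effect of campaign, use the unadjusted pooled rates.
So P(outcome | do(Campaign T)) is just the pooled rate for Campaign T: 150/560 = 0.268.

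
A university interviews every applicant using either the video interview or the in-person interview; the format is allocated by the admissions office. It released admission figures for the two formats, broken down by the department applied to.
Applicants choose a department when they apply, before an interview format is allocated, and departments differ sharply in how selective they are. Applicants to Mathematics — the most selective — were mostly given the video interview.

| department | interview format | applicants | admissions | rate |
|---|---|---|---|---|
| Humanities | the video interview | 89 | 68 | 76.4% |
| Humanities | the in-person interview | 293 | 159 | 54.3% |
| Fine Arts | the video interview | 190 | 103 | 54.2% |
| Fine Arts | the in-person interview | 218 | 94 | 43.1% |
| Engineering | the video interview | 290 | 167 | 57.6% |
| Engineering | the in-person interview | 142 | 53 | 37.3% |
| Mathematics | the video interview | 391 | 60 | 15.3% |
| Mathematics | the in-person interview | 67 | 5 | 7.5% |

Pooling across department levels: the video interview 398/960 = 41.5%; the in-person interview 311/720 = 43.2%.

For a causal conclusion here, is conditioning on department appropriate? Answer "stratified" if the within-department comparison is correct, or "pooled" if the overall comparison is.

the video interview is higher inside every department stratum but the in-person interview is higher in aggregate. Whether to stratify depends on how department relates to the interview format.
Department differs across interview formats for reasons unrelated to any effect of the interview format itself, and it separately predicts the outcome — a classic confounder. We must compare within department levels.
Within each level — Humanities: 76.4% vs 54.3%; Fine Arts: 54.2% vs 43.1%; Engineering: 57.6% vs 37.3%; Mathematics: 15.3% vs 7.5% — the video interview is higher every time.

stratified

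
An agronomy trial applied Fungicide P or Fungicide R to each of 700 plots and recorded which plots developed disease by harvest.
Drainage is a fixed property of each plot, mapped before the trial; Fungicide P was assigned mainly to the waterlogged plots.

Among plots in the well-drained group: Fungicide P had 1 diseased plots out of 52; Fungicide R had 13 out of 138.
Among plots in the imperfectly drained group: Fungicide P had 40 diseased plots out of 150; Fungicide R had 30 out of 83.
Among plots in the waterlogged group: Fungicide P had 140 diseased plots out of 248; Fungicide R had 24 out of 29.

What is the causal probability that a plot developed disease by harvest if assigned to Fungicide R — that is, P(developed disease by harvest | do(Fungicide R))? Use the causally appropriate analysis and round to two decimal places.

Fungicide P is lower inside every field drainage stratum but Fungicide R is lower in aggregate. Whether to stratify depends on how field drainage relates to the fungicide.
The imbalance in field drainage arose from how plots were allocated, not from anything the fungicide did; and field drainage independently affects the outcome. The pooled gap is confounded — condition on field drainage.
Standardising Fungicide R to the population field drainage mix: 0.271·13/138 + 0.333·30/83 + 0.396·24/29 = 0.473.

0.47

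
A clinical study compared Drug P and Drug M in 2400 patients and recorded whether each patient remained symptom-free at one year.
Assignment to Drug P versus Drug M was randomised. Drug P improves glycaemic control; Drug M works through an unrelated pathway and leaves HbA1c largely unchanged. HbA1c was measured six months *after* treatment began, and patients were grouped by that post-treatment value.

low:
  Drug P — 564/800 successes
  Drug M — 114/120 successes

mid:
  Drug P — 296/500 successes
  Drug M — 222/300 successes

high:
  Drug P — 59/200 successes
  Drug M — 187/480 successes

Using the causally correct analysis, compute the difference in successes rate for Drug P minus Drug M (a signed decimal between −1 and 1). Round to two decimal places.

+0.03

The stratified and pooled comparisons disagree (Drug M wins within each HbA1c; Drug P wins overall), so the answer turns on the causal role of HbA1c.
The distribution of HbA1c is itself part of what the drug does — it is an intermediate outcome. Holding it fixed would remove that part of the effect; the total effect is the pooled difference.
The causal difference is the pooled difference: 0.613 − 0.581 = +0.032.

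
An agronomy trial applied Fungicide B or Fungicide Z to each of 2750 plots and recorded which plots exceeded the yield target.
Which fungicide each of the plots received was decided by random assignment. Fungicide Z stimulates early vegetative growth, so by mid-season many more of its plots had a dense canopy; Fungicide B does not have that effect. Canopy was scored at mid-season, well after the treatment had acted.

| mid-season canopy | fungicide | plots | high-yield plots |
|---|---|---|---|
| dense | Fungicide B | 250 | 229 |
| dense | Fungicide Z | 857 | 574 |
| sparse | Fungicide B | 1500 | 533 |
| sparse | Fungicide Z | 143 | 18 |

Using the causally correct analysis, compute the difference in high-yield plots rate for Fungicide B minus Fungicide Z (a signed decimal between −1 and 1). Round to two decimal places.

The distribution of mid-season canopy is itself part of what the fungicide does — it is an intermediate outcome. Holding it fixed would remove that part of the effect; the total effect is the pooled difference.
The causal difference is the pooled difference: 0.435 − 0.592 = -0.157.

-0.16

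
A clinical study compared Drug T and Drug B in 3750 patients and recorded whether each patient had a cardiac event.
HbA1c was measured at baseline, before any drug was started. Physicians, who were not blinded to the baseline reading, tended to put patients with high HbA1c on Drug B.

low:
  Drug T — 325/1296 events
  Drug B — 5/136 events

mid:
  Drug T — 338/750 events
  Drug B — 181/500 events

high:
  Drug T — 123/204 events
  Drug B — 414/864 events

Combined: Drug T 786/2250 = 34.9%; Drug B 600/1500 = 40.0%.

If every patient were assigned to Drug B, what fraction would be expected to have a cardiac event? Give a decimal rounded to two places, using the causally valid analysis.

0.27

Drug B is lower inside every HbA1c stratum but Drug T is lower in aggregate. Whether to stratify depends on how HbA1c relates to the drug.
HbA1c satisfies the back-door criterion: it is not a descendant of the drug, and it blocks the spurious path from drug to outcome. Adjusting for it (i.e., using the within-HbA1c rates) gives the causal effect.
Standardising Drug B to the population HbA1c mix: 0.382·5/136 + 0.333·181/500 + 0.285·414/864 = 0.271.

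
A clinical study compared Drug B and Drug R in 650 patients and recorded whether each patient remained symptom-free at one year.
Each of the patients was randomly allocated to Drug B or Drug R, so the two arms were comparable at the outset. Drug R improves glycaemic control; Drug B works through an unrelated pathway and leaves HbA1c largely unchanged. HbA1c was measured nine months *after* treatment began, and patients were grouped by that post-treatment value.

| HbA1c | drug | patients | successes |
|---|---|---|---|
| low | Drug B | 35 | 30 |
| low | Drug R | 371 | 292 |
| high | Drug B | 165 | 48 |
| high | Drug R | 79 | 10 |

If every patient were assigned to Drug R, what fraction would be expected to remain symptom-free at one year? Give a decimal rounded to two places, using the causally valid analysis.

0.67

HbA1c here is a post-treatment variable shaped by the drug; conditioning on it would introduce bias rather than remove it. The overall comparison is the causal one.
So P(outcome | do(Drug R)) is just the pooled rate for Drug R: 302/450 = 0.671.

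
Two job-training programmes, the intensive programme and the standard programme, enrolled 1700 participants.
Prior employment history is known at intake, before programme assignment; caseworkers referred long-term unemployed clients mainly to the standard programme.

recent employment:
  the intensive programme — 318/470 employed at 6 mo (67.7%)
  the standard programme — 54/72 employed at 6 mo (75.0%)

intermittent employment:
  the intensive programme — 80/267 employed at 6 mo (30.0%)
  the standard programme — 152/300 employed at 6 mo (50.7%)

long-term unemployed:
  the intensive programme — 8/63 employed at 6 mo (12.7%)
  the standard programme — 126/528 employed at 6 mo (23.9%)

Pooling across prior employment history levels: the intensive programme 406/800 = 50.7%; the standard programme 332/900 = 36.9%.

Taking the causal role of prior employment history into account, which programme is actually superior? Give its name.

the standard programme

Since prior employment history is a pre-existing factor (not a product of the programme) and it affects the outcome on its own, it is a confounder. The stratified rates, not the pooled rate, identify the causal effect.
Within each level — recent employment: 67.7% vs 75.0%; intermittent employment: 30.0% vs 50.7%; long-term unemployed: 12.7% vs 23.9% — the standard programme is higher every time.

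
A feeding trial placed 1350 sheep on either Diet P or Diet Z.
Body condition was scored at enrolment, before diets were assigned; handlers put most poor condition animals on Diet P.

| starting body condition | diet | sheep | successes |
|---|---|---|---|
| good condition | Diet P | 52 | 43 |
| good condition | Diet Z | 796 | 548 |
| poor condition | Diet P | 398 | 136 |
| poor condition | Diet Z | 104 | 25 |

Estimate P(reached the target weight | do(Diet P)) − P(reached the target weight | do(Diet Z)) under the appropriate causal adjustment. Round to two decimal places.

+0.12

Since starting body condition is a pre-existing factor (not a product of the diet) and it affects the outcome on its own, it is a confounder. The stratified rates, not the pooled rate, identify the causal effect.
Adjusting over the population distribution of starting body condition: 0.628·(0.827−0.688) + 0.372·(0.342−0.240) = +0.125.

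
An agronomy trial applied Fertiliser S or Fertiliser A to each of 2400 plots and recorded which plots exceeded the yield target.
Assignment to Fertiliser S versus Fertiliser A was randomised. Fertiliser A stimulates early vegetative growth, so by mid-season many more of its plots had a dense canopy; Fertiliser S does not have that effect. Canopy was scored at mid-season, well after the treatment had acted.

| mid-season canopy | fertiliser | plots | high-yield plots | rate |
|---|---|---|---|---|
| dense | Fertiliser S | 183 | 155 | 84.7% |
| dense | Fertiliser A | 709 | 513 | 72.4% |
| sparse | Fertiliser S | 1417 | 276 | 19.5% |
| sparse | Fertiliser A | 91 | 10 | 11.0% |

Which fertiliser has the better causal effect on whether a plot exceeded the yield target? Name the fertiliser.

Fertiliser A

Fertiliser S is higher inside every mid-season canopy stratum but Fertiliser A is higher in aggregate. Whether to stratify depends on how mid-season canopy relates to the fertiliser.
Mid-season canopy lies on the pathway fertiliser → mid-season canopy → outcome, so adjusting for it blocks the indirect effect. For the total causal effect of fertiliser, use the unadjusted pooled rates.
Pooled: Fertiliser S 26.9% vs Fertiliser A 65.4%; Fertiliser A is higher overall.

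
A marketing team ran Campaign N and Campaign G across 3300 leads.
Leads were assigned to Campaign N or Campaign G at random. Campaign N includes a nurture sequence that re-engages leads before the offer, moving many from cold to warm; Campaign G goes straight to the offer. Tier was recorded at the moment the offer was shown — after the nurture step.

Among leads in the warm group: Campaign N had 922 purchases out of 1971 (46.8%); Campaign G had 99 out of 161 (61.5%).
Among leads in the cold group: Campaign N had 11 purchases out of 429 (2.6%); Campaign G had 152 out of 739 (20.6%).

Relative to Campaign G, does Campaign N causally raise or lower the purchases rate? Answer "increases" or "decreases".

Stratifying would compare campaigns among leads the campaigns themselves sorted into engagement tier groups — a form of selection on an intermediate. The unconditioned pooled rates give the total causal effect.
Pooled: Campaign N 38.9% vs Campaign G 27.9%; Campaign N is higher overall.

increases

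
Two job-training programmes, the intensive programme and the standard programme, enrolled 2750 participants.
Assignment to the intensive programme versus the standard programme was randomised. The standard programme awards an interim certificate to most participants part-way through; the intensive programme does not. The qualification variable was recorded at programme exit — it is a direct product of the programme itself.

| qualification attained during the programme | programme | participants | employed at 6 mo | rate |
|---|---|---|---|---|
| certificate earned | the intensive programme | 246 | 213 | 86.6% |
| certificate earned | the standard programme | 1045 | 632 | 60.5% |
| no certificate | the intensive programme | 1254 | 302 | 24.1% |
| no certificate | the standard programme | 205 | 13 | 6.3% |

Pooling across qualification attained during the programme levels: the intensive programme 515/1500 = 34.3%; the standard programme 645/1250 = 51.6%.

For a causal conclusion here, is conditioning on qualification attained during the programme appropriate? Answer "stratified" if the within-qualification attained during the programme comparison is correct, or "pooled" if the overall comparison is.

pooled

Qualification attained during the programme is downstream of the programme. One should not condition on a consequence of treatment, so the overall rates are the right comparison.
Pooled: the intensive programme 34.3% vs the standard programme 51.6%; the standard programme is higher overall.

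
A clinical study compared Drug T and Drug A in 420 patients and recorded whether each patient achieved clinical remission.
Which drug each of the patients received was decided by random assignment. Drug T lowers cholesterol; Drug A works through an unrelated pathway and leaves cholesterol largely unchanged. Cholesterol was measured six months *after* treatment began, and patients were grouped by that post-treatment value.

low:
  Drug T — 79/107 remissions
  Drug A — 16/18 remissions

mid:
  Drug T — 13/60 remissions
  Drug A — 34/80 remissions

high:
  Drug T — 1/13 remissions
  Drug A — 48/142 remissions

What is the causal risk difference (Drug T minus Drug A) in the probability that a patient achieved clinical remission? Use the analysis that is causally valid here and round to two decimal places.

+0.11

The stratified and pooled comparisons disagree (Drug A wins within each cholesterol; Drug T wins overall), so the answer turns on the causal role of cholesterol.
The distribution of cholesterol is itself part of what the drug does — it is an intermediate outcome. Holding it fixed would remove that part of the effect; the total effect is the pooled difference.
The causal difference is the pooled difference: 0.517 − 0.408 = +0.108.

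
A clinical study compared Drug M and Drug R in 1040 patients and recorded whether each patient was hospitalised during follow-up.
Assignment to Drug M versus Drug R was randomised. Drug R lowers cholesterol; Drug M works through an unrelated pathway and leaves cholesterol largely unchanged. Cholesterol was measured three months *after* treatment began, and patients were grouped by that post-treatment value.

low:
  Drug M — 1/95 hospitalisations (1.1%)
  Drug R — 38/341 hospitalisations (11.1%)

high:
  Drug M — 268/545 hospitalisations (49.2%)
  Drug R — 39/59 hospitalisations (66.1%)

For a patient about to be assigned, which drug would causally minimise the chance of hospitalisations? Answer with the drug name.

Drug R

Cholesterol is downstream of the drug. One should not condition on a consequence of treatment, so the overall rates are the right comparison.
Pooled: Drug M 42.0% vs Drug R 19.2%; Drug R is lower overall.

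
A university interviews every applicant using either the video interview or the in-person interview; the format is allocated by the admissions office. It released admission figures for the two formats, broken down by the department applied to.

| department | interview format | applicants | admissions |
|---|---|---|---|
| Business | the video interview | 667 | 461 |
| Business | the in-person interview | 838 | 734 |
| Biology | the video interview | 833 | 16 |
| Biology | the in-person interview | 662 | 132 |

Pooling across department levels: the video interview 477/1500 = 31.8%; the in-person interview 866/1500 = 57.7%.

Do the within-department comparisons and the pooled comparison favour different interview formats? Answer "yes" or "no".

Within each department level (Business 69.1% vs 87.6%; Biology 1.9% vs 19.9%), the in-person interview has the higher rate every time. Pooled: 31.8% vs 57.7% — the in-person interview has the higher rate overall. They agree.

no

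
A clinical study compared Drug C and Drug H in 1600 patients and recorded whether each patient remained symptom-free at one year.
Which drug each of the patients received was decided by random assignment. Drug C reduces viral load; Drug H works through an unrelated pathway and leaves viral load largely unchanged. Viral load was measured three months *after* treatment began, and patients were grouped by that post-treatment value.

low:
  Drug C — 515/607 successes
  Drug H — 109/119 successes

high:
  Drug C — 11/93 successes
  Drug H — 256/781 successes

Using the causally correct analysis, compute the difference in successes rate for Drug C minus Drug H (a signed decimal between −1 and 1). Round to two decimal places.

+0.35

Because the drug influences viral load, viral load is a post-treatment mediator, not a confounder. Stratifying on it would bias the estimate; the causal effect is the crude pooled difference.
The causal difference is the pooled difference: 0.751 − 0.406 = +0.346.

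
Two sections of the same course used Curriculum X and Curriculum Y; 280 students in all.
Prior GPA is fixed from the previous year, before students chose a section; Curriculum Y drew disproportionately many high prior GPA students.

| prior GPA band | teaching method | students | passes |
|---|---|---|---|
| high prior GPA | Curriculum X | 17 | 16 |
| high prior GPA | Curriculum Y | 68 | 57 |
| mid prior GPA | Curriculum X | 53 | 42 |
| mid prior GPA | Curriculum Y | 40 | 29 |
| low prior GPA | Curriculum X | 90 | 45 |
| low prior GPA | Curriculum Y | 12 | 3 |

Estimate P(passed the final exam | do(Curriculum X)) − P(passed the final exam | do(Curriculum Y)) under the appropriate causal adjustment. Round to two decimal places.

+0.14

Prior GPA band is set before the teaching method has any effect — it is not caused by the teaching method — and it independently drives the outcome. That makes it a confounder, so the causal comparison is within prior GPA band levels.
Adjusting over the population distribution of prior GPA band: 0.304·(0.941−0.838) + 0.332·(0.792−0.725) + 0.364·(0.500−0.250) = +0.145.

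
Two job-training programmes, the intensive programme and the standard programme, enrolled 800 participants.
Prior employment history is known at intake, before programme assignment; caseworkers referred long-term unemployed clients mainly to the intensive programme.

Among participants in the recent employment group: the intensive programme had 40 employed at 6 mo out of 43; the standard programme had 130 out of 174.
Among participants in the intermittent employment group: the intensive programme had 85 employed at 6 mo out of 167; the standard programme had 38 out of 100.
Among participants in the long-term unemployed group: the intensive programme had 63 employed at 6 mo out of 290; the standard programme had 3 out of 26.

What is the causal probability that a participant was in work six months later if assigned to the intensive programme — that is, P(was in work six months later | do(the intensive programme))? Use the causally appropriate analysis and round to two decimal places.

0.51

Here prior employment history is a common cause — it drives both which programme a case falls under and the outcome. The crude comparison mixes populations; the stratum-specific rates are the causally relevant ones.
Standardising the intensive programme to the population prior employment history mix: 0.271·40/43 + 0.334·85/167 + 0.395·63/290 = 0.508.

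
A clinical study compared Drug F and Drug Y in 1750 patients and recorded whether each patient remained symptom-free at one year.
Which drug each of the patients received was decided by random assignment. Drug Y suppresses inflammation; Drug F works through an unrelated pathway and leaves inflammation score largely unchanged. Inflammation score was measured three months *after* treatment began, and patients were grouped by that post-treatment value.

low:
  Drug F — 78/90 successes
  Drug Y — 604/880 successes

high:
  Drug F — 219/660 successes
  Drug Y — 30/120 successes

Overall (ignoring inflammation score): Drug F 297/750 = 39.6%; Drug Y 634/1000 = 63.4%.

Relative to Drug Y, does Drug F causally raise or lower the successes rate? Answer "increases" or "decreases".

Within every inflammation score level Drug F has the higher rate, yet pooled Drug Y does — Simpson's reversal.
Inflammation score lies on the pathway drug → inflammation score → outcome, so adjusting for it blocks the indirect effect. For the total causal effect of drug, use the unadjusted pooled rates.
Pooled: Drug F 39.6% vs Drug Y 63.4%; Drug Y is higher overall.

decreases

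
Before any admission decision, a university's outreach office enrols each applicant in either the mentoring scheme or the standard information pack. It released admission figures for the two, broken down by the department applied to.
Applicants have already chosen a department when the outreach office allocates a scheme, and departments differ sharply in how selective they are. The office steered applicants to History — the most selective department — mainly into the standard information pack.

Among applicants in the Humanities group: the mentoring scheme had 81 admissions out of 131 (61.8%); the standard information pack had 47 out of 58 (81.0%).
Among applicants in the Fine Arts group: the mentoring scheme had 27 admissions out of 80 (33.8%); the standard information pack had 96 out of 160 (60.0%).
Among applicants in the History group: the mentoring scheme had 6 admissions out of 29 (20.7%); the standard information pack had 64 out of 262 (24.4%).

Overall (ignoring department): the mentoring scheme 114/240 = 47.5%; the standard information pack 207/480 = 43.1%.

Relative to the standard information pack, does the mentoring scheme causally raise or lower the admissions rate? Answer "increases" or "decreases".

The department-specific comparison favours the standard information pack throughout, but the pooled figures favour the mentoring scheme. The question is whether to condition on department.
Department satisfies the back-door criterion: it is not a descendant of the outreach scheme, and it blocks the spurious path from outreach scheme to outcome. Adjusting for it (i.e., using the within-department rates) gives the causal effect.
Within each level — Humanities: 61.8% vs 81.0%; Fine Arts: 33.8% vs 60.0%; History: 20.7% vs 24.4% — the standard information pack is higher every time.

decreases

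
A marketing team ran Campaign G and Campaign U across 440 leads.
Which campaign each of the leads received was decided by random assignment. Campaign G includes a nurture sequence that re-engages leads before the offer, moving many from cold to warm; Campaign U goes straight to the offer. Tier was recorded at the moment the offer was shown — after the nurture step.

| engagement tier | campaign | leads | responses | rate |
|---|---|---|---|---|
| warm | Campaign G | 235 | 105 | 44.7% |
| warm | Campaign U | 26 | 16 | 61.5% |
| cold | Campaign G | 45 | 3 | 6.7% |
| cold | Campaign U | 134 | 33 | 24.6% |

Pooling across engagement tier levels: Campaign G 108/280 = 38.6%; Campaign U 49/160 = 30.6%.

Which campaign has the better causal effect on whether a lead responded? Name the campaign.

Stratifying would compare campaigns among leads the campaigns themselves sorted into engagement tier groups — a form of selection on an intermediate. The unconditioned pooled rates give the total causal effect.
Pooled: Campaign G 38.6% vs Campaign U 30.6%; Campaign G is higher overall.

Campaign G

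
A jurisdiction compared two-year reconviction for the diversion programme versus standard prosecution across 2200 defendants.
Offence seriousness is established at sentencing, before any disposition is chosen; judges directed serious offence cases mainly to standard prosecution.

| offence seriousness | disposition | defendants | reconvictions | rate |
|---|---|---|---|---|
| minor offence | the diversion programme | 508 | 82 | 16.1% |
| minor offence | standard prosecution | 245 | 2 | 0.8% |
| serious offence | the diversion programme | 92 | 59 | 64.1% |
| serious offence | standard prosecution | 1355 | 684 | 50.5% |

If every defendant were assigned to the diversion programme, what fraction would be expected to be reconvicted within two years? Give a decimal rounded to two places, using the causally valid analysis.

Nothing the disposition does changes offence seriousness; the imbalance is an allocation artefact. With offence seriousness also predicting the outcome, the pooled figure is confounded, and the within-stratum comparison is the causal one.
Standardising the diversion programme to the population offence seriousness mix: 0.342·82/508 + 0.658·59/92 = 0.477.

0.48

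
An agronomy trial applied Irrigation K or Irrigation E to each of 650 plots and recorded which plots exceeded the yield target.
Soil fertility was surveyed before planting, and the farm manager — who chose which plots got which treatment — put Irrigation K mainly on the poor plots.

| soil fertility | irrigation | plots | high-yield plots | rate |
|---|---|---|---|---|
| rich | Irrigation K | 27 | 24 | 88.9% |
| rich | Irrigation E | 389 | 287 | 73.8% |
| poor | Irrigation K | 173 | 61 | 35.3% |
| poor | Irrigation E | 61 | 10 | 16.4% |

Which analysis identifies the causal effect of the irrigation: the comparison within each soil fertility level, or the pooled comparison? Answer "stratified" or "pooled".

The imbalance in soil fertility arose from how plots were allocated, not from anything the irrigation did; and soil fertility independently affects the outcome. The pooled gap is confounded — condition on soil fertility.
Within each level — rich: 88.9% vs 73.8%; poor: 35.3% vs 16.4% — Irrigation K is higher every time.

stratified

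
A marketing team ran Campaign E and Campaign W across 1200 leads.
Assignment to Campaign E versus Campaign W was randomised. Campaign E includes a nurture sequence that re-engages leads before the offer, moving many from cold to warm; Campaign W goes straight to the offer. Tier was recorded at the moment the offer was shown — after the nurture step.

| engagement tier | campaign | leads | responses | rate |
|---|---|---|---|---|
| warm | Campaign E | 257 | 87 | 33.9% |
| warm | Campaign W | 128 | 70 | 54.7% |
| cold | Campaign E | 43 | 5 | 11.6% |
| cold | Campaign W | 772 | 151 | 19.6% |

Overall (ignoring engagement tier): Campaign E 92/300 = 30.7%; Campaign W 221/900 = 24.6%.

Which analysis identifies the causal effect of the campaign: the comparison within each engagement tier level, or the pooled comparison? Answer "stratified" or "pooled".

Campaign W is higher inside every engagement tier stratum but Campaign E is higher in aggregate. Whether to stratify depends on how engagement tier relates to the campaign.
Because the campaign influences engagement tier, engagement tier is a post-treatment mediator, not a confounder. Stratifying on it would bias the estimate; the causal effect is the crude pooled difference.
Pooled: Campaign E 30.7% vs Campaign W 24.6%; Campaign E is higher overall.

pooled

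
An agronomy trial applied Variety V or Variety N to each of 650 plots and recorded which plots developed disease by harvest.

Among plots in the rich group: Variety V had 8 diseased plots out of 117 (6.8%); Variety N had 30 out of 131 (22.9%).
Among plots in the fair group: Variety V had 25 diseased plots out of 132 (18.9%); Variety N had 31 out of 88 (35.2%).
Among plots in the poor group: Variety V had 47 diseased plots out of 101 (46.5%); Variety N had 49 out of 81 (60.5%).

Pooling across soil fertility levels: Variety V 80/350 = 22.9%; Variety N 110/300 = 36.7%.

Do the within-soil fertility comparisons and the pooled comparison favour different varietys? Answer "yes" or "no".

no

Within each soil fertility level (rich 6.8% vs 22.9%; fair 18.9% vs 35.2%; poor 46.5% vs 60.5%), Variety V has the lower rate every time. Pooled: 22.9% vs 36.7% — Variety V has the lower rate overall. They agree.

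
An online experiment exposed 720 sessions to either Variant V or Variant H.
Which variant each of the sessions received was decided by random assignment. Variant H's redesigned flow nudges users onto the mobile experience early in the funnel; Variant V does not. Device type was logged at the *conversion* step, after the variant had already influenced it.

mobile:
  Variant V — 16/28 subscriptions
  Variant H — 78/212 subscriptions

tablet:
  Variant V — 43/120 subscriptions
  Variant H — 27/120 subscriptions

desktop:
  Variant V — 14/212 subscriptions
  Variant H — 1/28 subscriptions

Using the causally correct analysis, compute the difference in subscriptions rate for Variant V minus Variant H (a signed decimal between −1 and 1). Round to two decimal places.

The device type-specific comparison favours Variant V throughout, but the pooled figures favour Variant H. The question is whether to condition on device type.
Device type lies on the pathway variant → device type → outcome, so adjusting for it blocks the indirect effect. For the total causal effect of variant, use the unadjusted pooled rates.
The causal difference is the pooled difference: 0.203 − 0.294 = -0.092.

-0.09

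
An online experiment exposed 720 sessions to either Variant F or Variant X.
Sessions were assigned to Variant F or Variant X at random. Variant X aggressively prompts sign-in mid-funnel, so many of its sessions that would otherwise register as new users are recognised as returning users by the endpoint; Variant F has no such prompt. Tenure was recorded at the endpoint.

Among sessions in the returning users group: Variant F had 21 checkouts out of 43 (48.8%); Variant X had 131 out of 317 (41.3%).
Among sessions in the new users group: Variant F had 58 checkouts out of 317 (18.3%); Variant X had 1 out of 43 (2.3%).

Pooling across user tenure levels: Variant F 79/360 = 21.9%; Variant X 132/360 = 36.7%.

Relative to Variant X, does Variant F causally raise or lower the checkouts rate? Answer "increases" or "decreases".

Within every user tenure level Variant F has the higher rate, yet pooled Variant X does — Simpson's reversal.
The distribution of user tenure is itself part of what the variant does — it is an intermediate outcome. Holding it fixed would remove that part of the effect; the total effect is the pooled difference.
Pooled: Variant F 21.9% vs Variant X 36.7%; Variant X is higher overall.

decreases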